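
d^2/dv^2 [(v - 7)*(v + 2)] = 2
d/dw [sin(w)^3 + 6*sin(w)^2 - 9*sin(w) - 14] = 3*(sin(w)^2 + 4*sin(w) - 3)*cos(w)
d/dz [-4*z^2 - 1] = -8*z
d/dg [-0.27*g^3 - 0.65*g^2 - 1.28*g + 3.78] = -0.81*g^2 - 1.3*g - 1.28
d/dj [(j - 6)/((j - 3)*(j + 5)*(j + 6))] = 2*(-j^3 + 5*j^2 + 48*j - 54)/(j^6 + 16*j^5 + 58*j^4 - 228*j^3 - 1431*j^2 + 540*j + 8100)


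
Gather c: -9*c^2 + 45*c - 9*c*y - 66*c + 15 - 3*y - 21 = -9*c^2 + c*(-9*y - 21) - 3*y - 6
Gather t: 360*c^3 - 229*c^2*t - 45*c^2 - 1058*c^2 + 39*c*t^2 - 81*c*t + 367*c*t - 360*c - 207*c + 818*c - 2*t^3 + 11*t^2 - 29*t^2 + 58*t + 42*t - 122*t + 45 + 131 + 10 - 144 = 360*c^3 - 1103*c^2 + 251*c - 2*t^3 + t^2*(39*c - 18) + t*(-229*c^2 + 286*c - 22) + 42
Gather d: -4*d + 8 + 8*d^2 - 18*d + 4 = 8*d^2 - 22*d + 12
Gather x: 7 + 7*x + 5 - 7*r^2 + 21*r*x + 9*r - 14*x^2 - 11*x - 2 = -7*r^2 + 9*r - 14*x^2 + x*(21*r - 4) + 10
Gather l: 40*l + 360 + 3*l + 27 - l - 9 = 42*l + 378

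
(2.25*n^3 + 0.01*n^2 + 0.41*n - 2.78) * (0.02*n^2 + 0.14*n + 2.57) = 0.045*n^5 + 0.3152*n^4 + 5.7921*n^3 + 0.0275*n^2 + 0.6645*n - 7.1446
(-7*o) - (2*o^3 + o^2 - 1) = -2*o^3 - o^2 - 7*o + 1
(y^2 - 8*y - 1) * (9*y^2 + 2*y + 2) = 9*y^4 - 70*y^3 - 23*y^2 - 18*y - 2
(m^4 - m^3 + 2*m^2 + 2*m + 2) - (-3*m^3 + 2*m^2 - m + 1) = m^4 + 2*m^3 + 3*m + 1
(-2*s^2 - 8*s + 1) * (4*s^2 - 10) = -8*s^4 - 32*s^3 + 24*s^2 + 80*s - 10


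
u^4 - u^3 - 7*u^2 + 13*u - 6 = (u - 2)*(u - 1)^2*(u + 3)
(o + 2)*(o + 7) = o^2 + 9*o + 14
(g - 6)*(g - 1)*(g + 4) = g^3 - 3*g^2 - 22*g + 24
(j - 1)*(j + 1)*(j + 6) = j^3 + 6*j^2 - j - 6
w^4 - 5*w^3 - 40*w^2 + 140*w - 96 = (w - 8)*(w - 2)*(w - 1)*(w + 6)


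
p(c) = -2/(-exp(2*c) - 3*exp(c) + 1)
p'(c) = -2*(2*exp(2*c) + 3*exp(c))/(-exp(2*c) - 3*exp(c) + 1)^2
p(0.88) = 0.17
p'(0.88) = -0.26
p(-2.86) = -2.42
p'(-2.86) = -0.52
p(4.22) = 0.00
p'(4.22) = -0.00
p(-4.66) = -2.06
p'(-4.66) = -0.06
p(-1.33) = -14.64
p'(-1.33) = -100.01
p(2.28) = 0.02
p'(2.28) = -0.03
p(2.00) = 0.03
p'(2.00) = -0.05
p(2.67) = 0.01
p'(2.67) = -0.01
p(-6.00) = -2.01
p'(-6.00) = -0.02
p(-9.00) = -2.00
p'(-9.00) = 0.00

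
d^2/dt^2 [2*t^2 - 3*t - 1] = 4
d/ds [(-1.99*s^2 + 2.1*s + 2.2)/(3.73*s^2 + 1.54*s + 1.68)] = (-10.8976*s^2 - 23.0984*s + 0.14)/(13.9129*s^4 + 11.4884*s^3 + 14.9044*s^2 + 5.1744*s + 2.8224)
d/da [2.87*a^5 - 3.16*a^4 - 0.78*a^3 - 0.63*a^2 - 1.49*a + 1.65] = 14.35*a^4 - 12.64*a^3 - 2.34*a^2 - 1.26*a - 1.49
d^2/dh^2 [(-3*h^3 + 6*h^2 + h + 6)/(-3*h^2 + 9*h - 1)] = 42*(3*h^3 - 9*h^2 + 24*h - 23)/(27*h^6 - 243*h^5 + 756*h^4 - 891*h^3 + 252*h^2 - 27*h + 1)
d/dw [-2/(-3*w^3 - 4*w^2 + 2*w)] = 2*(-9*w^2 - 8*w + 2)/(w^2*(3*w^2 + 4*w - 2)^2)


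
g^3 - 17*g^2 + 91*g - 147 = (g - 7)^2*(g - 3)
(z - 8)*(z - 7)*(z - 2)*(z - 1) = z^4 - 18*z^3 + 103*z^2 - 198*z + 112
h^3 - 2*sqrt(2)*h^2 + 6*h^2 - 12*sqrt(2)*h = h*(h + 6)*(h - 2*sqrt(2))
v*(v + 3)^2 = v^3 + 6*v^2 + 9*v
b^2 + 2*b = b*(b + 2)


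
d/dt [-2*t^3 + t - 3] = 1 - 6*t^2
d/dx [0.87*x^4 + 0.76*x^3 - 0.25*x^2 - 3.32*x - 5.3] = 3.48*x^3 + 2.28*x^2 - 0.5*x - 3.32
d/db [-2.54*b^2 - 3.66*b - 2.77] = -5.08*b - 3.66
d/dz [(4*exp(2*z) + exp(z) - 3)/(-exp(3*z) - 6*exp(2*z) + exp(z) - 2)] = (4*exp(4*z) + 2*exp(3*z) + exp(2*z) - 52*exp(z) + 1)*exp(z)/(exp(6*z) + 12*exp(5*z) + 34*exp(4*z) - 8*exp(3*z) + 25*exp(2*z) - 4*exp(z) + 4)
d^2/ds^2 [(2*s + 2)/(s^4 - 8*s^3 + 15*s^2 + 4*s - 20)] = 12*(2*s^2 - 16*s + 33)/(s^7 - 23*s^6 + 219*s^5 - 1117*s^4 + 3296*s^3 - 5640*s^2 + 5200*s - 2000)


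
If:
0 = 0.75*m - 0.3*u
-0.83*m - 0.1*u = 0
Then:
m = 0.00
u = 0.00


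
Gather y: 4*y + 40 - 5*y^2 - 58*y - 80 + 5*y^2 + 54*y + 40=0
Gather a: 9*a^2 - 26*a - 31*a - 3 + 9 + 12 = 9*a^2 - 57*a + 18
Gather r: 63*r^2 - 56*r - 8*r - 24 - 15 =63*r^2 - 64*r - 39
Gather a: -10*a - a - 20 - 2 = -11*a - 22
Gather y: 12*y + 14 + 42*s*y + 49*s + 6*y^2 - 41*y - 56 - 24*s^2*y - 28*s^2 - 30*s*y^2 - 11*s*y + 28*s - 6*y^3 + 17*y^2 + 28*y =-28*s^2 + 77*s - 6*y^3 + y^2*(23 - 30*s) + y*(-24*s^2 + 31*s - 1) - 42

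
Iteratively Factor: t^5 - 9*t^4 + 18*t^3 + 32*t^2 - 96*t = (t - 4)*(t^4 - 5*t^3 - 2*t^2 + 24*t) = (t - 4)^2*(t^3 - t^2 - 6*t) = (t - 4)^2*(t + 2)*(t^2 - 3*t) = t*(t - 4)^2*(t + 2)*(t - 3)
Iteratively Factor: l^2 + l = (l + 1)*(l)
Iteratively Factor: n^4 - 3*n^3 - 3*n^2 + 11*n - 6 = (n - 1)*(n^3 - 2*n^2 - 5*n + 6) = (n - 1)*(n + 2)*(n^2 - 4*n + 3) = (n - 3)*(n - 1)*(n + 2)*(n - 1)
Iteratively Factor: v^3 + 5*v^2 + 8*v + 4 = (v + 2)*(v^2 + 3*v + 2) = (v + 1)*(v + 2)*(v + 2)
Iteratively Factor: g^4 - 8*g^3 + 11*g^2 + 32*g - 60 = (g - 3)*(g^3 - 5*g^2 - 4*g + 20) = (g - 3)*(g + 2)*(g^2 - 7*g + 10) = (g - 3)*(g - 2)*(g + 2)*(g - 5)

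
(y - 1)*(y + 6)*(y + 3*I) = y^3 + 5*y^2 + 3*I*y^2 - 6*y + 15*I*y - 18*I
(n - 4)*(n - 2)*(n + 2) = n^3 - 4*n^2 - 4*n + 16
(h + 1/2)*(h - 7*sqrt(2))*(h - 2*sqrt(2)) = h^3 - 9*sqrt(2)*h^2 + h^2/2 - 9*sqrt(2)*h/2 + 28*h + 14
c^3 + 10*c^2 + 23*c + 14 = (c + 1)*(c + 2)*(c + 7)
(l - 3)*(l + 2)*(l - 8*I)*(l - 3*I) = l^4 - l^3 - 11*I*l^3 - 30*l^2 + 11*I*l^2 + 24*l + 66*I*l + 144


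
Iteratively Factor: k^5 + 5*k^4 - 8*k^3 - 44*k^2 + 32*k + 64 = (k + 4)*(k^4 + k^3 - 12*k^2 + 4*k + 16) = (k - 2)*(k + 4)*(k^3 + 3*k^2 - 6*k - 8) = (k - 2)*(k + 4)^2*(k^2 - k - 2) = (k - 2)^2*(k + 4)^2*(k + 1)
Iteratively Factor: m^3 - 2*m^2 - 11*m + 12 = (m + 3)*(m^2 - 5*m + 4) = (m - 4)*(m + 3)*(m - 1)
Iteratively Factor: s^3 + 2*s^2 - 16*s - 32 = (s + 2)*(s^2 - 16) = (s - 4)*(s + 2)*(s + 4)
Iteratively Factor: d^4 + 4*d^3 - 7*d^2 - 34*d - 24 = (d + 1)*(d^3 + 3*d^2 - 10*d - 24) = (d + 1)*(d + 4)*(d^2 - d - 6) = (d + 1)*(d + 2)*(d + 4)*(d - 3)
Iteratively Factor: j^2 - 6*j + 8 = (j - 2)*(j - 4)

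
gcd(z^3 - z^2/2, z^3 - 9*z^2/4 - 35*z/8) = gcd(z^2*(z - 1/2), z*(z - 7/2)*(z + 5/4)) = z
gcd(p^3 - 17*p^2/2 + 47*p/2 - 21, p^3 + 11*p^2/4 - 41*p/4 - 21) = p - 3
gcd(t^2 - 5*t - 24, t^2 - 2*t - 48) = t - 8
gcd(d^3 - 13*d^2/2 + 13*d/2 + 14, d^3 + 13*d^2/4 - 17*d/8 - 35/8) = d + 1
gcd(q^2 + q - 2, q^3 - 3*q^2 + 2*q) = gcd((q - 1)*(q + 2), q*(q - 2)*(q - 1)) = q - 1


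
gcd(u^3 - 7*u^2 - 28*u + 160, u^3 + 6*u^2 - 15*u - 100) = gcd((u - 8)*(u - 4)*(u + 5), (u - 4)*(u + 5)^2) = u^2 + u - 20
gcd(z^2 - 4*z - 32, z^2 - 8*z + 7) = 1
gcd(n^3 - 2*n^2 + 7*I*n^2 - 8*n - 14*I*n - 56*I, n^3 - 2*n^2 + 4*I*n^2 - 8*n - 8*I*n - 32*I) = n^2 - 2*n - 8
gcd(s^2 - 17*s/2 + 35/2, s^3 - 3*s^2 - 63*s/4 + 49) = s - 7/2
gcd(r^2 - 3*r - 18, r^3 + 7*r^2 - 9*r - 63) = r + 3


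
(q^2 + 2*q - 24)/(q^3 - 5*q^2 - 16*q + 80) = (q + 6)/(q^2 - q - 20)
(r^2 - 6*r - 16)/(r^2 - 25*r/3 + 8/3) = 3*(r + 2)/(3*r - 1)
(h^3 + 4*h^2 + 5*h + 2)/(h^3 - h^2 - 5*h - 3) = (h + 2)/(h - 3)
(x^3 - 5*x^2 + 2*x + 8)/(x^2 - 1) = (x^2 - 6*x + 8)/(x - 1)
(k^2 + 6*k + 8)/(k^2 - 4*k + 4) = (k^2 + 6*k + 8)/(k^2 - 4*k + 4)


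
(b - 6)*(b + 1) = b^2 - 5*b - 6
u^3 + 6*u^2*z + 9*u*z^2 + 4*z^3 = (u + z)^2*(u + 4*z)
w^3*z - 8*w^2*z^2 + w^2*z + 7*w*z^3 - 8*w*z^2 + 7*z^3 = (w - 7*z)*(w - z)*(w*z + z)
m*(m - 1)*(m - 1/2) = m^3 - 3*m^2/2 + m/2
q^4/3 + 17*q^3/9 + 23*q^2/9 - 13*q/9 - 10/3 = (q/3 + 1)*(q - 1)*(q + 5/3)*(q + 2)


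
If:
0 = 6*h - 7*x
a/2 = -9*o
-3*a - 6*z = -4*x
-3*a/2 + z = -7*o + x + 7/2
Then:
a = -18*z/95 - 126/95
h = 301*z/190 - 441/380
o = z/95 + 7/95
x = 129*z/95 - 189/190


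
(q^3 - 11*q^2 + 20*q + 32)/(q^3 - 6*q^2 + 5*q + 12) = (q - 8)/(q - 3)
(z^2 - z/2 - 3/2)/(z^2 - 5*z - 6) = (z - 3/2)/(z - 6)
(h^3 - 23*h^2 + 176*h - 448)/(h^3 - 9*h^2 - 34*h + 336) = (h - 8)/(h + 6)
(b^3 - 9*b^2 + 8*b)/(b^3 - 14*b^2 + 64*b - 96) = b*(b^2 - 9*b + 8)/(b^3 - 14*b^2 + 64*b - 96)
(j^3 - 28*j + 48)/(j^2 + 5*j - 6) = (j^2 - 6*j + 8)/(j - 1)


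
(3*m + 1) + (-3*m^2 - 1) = -3*m^2 + 3*m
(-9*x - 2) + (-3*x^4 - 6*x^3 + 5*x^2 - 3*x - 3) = -3*x^4 - 6*x^3 + 5*x^2 - 12*x - 5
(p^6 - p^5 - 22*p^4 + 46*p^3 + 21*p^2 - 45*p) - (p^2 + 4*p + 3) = p^6 - p^5 - 22*p^4 + 46*p^3 + 20*p^2 - 49*p - 3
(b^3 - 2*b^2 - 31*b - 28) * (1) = b^3 - 2*b^2 - 31*b - 28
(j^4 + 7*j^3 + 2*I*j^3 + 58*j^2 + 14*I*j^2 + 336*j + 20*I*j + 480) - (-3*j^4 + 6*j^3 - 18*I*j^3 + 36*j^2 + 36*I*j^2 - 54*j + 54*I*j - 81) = 4*j^4 + j^3 + 20*I*j^3 + 22*j^2 - 22*I*j^2 + 390*j - 34*I*j + 561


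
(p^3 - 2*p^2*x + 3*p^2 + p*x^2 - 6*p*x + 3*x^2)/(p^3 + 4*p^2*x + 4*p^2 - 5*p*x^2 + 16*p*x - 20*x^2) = (p^2 - p*x + 3*p - 3*x)/(p^2 + 5*p*x + 4*p + 20*x)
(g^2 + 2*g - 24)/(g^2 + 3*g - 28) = (g + 6)/(g + 7)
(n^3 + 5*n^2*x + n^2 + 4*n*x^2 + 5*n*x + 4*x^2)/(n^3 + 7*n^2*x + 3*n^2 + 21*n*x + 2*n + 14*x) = (n^2 + 5*n*x + 4*x^2)/(n^2 + 7*n*x + 2*n + 14*x)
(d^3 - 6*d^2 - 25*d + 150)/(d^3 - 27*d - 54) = (d^2 - 25)/(d^2 + 6*d + 9)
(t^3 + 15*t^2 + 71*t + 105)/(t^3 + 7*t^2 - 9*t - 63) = (t + 5)/(t - 3)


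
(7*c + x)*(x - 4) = 7*c*x - 28*c + x^2 - 4*x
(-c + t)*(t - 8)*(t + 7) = -c*t^2 + c*t + 56*c + t^3 - t^2 - 56*t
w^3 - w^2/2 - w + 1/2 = (w - 1)*(w - 1/2)*(w + 1)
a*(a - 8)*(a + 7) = a^3 - a^2 - 56*a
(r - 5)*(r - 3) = r^2 - 8*r + 15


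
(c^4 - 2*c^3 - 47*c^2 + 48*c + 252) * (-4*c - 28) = -4*c^5 - 20*c^4 + 244*c^3 + 1124*c^2 - 2352*c - 7056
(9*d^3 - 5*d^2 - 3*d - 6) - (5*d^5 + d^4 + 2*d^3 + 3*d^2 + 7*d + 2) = -5*d^5 - d^4 + 7*d^3 - 8*d^2 - 10*d - 8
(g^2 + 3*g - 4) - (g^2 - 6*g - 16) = 9*g + 12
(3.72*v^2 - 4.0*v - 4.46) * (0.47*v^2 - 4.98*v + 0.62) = 1.7484*v^4 - 20.4056*v^3 + 20.1302*v^2 + 19.7308*v - 2.7652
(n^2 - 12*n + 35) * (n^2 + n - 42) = n^4 - 11*n^3 - 19*n^2 + 539*n - 1470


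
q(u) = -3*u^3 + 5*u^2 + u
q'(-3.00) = -110.00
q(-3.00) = 123.00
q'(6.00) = -263.00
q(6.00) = -462.00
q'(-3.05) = -113.22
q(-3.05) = 128.58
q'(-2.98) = -108.72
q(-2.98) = 120.81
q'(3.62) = -80.74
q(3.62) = -73.17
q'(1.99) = -14.74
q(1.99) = -1.85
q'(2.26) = -22.37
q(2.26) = -6.83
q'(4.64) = -146.37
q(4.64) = -187.40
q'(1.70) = -8.01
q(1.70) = 1.41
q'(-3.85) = -170.90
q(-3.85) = 241.46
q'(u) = -9*u^2 + 10*u + 1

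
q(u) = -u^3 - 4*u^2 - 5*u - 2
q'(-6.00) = -65.00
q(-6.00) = 100.00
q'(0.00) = -5.00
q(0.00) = -2.00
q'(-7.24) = -104.33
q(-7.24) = 204.03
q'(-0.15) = -3.87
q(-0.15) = -1.34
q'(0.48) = -9.53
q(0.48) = -5.43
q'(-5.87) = -61.41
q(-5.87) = 91.78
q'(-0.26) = -3.12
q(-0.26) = -0.95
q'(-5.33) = -47.59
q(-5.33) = 62.43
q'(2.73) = -49.20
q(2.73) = -65.81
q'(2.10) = -35.03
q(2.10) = -39.40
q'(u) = -3*u^2 - 8*u - 5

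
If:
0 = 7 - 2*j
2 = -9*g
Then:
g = -2/9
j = 7/2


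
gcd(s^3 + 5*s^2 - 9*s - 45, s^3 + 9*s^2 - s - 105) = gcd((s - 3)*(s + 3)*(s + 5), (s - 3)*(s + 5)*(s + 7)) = s^2 + 2*s - 15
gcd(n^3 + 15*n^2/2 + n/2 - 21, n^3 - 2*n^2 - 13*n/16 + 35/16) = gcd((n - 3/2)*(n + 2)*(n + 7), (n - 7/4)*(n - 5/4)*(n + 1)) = 1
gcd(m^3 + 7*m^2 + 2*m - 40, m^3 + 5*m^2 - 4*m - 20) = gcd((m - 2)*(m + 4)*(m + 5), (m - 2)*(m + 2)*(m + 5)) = m^2 + 3*m - 10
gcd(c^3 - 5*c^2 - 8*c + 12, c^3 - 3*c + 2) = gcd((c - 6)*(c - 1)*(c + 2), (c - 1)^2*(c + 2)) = c^2 + c - 2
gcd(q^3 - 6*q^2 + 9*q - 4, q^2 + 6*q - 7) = q - 1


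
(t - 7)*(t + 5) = t^2 - 2*t - 35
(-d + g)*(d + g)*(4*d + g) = -4*d^3 - d^2*g + 4*d*g^2 + g^3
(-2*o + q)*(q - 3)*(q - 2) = -2*o*q^2 + 10*o*q - 12*o + q^3 - 5*q^2 + 6*q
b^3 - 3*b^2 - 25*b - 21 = (b - 7)*(b + 1)*(b + 3)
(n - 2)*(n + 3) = n^2 + n - 6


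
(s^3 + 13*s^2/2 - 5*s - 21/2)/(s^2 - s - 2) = (2*s^2 + 11*s - 21)/(2*(s - 2))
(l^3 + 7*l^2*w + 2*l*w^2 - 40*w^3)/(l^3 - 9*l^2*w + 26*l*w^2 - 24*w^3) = (l^2 + 9*l*w + 20*w^2)/(l^2 - 7*l*w + 12*w^2)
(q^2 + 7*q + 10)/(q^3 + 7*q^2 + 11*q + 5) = (q + 2)/(q^2 + 2*q + 1)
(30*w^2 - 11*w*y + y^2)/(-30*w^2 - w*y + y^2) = (-5*w + y)/(5*w + y)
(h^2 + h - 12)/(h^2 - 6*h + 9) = (h + 4)/(h - 3)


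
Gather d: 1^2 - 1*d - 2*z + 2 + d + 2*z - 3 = 0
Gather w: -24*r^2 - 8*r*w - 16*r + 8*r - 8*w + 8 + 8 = -24*r^2 - 8*r + w*(-8*r - 8) + 16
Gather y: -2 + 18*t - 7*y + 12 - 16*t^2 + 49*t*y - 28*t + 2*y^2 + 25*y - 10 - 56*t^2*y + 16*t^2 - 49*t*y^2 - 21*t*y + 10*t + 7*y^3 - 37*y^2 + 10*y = 7*y^3 + y^2*(-49*t - 35) + y*(-56*t^2 + 28*t + 28)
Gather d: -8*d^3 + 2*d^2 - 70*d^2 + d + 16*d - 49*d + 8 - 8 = -8*d^3 - 68*d^2 - 32*d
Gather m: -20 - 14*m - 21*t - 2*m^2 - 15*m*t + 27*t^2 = -2*m^2 + m*(-15*t - 14) + 27*t^2 - 21*t - 20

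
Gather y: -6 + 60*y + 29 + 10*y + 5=70*y + 28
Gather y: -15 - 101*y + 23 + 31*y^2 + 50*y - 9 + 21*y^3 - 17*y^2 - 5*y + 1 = 21*y^3 + 14*y^2 - 56*y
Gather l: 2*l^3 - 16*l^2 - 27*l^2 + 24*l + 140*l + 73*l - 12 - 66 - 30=2*l^3 - 43*l^2 + 237*l - 108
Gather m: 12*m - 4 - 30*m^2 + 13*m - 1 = -30*m^2 + 25*m - 5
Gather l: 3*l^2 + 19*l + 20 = 3*l^2 + 19*l + 20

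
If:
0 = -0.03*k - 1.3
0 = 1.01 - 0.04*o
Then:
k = -43.33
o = 25.25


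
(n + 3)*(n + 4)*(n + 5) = n^3 + 12*n^2 + 47*n + 60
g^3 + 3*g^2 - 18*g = g*(g - 3)*(g + 6)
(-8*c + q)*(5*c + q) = -40*c^2 - 3*c*q + q^2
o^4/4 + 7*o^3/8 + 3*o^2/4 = o^2*(o/4 + 1/2)*(o + 3/2)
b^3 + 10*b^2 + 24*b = b*(b + 4)*(b + 6)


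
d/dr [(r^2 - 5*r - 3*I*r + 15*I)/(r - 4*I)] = (r^2 - 8*I*r - 12 + 5*I)/(r^2 - 8*I*r - 16)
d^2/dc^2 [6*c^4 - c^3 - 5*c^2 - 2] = 72*c^2 - 6*c - 10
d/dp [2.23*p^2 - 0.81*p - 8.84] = 4.46*p - 0.81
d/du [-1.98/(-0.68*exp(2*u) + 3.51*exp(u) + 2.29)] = (6.9498 - 2.6928*exp(u))*exp(u)/(-0.68*exp(2*u) + 3.51*exp(u) + 2.29)^2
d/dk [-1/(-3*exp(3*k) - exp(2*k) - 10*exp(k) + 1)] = (-9*exp(2*k) - 2*exp(k) - 10)*exp(k)/(3*exp(3*k) + exp(2*k) + 10*exp(k) - 1)^2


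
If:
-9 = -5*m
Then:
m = 9/5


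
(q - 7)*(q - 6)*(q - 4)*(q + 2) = q^4 - 15*q^3 + 60*q^2 + 20*q - 336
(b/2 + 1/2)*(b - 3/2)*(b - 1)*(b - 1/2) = b^4/2 - b^3 - b^2/8 + b - 3/8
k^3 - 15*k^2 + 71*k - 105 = (k - 7)*(k - 5)*(k - 3)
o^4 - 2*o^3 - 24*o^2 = o^2*(o - 6)*(o + 4)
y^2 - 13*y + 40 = (y - 8)*(y - 5)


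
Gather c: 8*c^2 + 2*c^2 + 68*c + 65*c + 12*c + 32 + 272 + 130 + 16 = 10*c^2 + 145*c + 450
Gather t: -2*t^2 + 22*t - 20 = -2*t^2 + 22*t - 20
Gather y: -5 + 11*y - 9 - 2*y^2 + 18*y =-2*y^2 + 29*y - 14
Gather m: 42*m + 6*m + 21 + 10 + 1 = 48*m + 32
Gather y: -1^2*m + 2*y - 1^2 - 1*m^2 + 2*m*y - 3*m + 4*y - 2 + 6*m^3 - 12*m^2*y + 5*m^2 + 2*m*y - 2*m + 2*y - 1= 6*m^3 + 4*m^2 - 6*m + y*(-12*m^2 + 4*m + 8) - 4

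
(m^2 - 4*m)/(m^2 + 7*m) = (m - 4)/(m + 7)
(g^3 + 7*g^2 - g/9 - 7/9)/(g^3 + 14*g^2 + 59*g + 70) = (g^2 - 1/9)/(g^2 + 7*g + 10)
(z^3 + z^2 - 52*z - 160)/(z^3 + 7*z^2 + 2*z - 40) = (z - 8)/(z - 2)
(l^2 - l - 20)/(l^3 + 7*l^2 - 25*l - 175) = (l + 4)/(l^2 + 12*l + 35)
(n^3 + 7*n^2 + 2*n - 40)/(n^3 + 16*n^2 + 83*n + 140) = (n - 2)/(n + 7)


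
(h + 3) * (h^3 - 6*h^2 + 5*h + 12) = h^4 - 3*h^3 - 13*h^2 + 27*h + 36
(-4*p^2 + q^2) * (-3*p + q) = 12*p^3 - 4*p^2*q - 3*p*q^2 + q^3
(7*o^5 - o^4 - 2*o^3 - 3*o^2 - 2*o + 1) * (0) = 0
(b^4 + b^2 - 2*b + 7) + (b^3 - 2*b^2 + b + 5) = b^4 + b^3 - b^2 - b + 12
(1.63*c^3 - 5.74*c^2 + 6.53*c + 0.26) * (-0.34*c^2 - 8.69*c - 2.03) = -0.5542*c^5 - 12.2131*c^4 + 44.3515*c^3 - 45.1819*c^2 - 15.5153*c - 0.5278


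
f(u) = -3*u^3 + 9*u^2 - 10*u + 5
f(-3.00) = 197.00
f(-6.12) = 1090.95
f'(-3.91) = -217.97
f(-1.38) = 43.82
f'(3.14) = -42.22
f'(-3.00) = -145.00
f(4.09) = -90.60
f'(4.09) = -86.93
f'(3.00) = -37.00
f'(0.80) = -1.36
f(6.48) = -498.18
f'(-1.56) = -59.98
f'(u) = -9*u^2 + 18*u - 10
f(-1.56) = 53.89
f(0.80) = 1.22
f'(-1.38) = -51.98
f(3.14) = -30.54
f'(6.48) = -271.27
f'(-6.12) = -457.25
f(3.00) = -25.00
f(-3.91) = 361.02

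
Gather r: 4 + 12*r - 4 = 12*r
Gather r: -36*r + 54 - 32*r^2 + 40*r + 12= -32*r^2 + 4*r + 66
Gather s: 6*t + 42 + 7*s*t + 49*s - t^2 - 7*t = s*(7*t + 49) - t^2 - t + 42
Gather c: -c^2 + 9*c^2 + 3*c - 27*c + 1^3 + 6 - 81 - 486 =8*c^2 - 24*c - 560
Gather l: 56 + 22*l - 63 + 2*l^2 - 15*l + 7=2*l^2 + 7*l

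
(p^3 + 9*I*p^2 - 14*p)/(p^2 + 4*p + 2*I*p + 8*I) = p*(p + 7*I)/(p + 4)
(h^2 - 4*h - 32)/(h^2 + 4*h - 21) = (h^2 - 4*h - 32)/(h^2 + 4*h - 21)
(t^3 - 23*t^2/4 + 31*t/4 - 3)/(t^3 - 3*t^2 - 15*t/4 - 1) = (4*t^2 - 7*t + 3)/(4*t^2 + 4*t + 1)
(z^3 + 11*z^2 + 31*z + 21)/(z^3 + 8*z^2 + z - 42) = (z + 1)/(z - 2)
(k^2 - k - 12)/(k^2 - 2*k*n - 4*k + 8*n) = (k + 3)/(k - 2*n)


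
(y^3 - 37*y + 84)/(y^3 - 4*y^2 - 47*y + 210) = (y^2 - 7*y + 12)/(y^2 - 11*y + 30)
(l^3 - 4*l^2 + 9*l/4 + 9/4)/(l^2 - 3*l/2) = l - 5/2 - 3/(2*l)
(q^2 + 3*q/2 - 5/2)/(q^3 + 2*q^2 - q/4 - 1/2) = 2*(2*q^2 + 3*q - 5)/(4*q^3 + 8*q^2 - q - 2)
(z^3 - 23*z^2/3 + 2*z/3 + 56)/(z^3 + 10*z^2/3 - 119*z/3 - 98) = (z - 4)/(z + 7)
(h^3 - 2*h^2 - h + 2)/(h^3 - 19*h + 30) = (h^2 - 1)/(h^2 + 2*h - 15)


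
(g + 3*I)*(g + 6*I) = g^2 + 9*I*g - 18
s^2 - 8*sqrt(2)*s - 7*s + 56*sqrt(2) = (s - 7)*(s - 8*sqrt(2))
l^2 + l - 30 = (l - 5)*(l + 6)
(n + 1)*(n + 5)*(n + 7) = n^3 + 13*n^2 + 47*n + 35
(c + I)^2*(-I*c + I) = -I*c^3 + 2*c^2 + I*c^2 - 2*c + I*c - I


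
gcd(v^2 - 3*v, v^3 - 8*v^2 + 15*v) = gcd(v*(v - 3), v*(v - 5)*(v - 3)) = v^2 - 3*v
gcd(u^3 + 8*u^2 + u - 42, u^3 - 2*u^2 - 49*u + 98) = u^2 + 5*u - 14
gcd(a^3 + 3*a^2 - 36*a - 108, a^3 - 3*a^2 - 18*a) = a^2 - 3*a - 18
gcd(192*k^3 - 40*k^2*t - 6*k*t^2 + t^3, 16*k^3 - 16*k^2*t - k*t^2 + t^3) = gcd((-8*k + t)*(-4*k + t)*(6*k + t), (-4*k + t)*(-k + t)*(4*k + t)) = -4*k + t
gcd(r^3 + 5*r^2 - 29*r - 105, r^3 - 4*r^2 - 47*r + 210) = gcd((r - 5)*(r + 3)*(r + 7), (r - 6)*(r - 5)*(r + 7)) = r^2 + 2*r - 35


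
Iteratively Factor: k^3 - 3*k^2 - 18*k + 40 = (k - 5)*(k^2 + 2*k - 8) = (k - 5)*(k - 2)*(k + 4)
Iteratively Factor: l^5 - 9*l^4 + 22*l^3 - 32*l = (l - 4)*(l^4 - 5*l^3 + 2*l^2 + 8*l) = (l - 4)^2*(l^3 - l^2 - 2*l) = (l - 4)^2*(l + 1)*(l^2 - 2*l) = l*(l - 4)^2*(l + 1)*(l - 2)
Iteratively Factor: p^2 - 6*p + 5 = (p - 5)*(p - 1)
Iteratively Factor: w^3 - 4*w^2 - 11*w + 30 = (w - 5)*(w^2 + w - 6) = (w - 5)*(w + 3)*(w - 2)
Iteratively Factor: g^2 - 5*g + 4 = (g - 1)*(g - 4)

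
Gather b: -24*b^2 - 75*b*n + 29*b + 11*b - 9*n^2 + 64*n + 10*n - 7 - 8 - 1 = -24*b^2 + b*(40 - 75*n) - 9*n^2 + 74*n - 16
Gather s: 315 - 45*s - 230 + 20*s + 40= 125 - 25*s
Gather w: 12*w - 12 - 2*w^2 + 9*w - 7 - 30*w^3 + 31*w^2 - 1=-30*w^3 + 29*w^2 + 21*w - 20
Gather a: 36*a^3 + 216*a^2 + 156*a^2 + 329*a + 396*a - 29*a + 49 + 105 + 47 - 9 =36*a^3 + 372*a^2 + 696*a + 192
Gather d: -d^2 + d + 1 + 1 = -d^2 + d + 2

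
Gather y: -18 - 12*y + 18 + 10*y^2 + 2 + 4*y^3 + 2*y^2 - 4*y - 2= 4*y^3 + 12*y^2 - 16*y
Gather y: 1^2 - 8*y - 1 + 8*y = 0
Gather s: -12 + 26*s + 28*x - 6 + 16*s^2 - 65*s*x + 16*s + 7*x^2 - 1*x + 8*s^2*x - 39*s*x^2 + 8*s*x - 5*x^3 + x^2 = s^2*(8*x + 16) + s*(-39*x^2 - 57*x + 42) - 5*x^3 + 8*x^2 + 27*x - 18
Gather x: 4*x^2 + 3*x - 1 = 4*x^2 + 3*x - 1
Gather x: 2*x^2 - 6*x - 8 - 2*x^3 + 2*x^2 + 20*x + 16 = -2*x^3 + 4*x^2 + 14*x + 8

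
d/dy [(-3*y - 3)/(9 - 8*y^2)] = 3*(8*y^2 - 16*y*(y + 1) - 9)/(8*y^2 - 9)^2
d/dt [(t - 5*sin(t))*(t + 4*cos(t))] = -(t - 5*sin(t))*(4*sin(t) - 1) - (t + 4*cos(t))*(5*cos(t) - 1)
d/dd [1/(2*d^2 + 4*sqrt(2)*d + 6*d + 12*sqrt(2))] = (-d - 3/2 - sqrt(2))/(d^2 + 2*sqrt(2)*d + 3*d + 6*sqrt(2))^2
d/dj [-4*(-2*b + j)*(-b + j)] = 12*b - 8*j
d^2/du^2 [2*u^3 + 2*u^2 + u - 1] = 12*u + 4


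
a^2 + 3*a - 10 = (a - 2)*(a + 5)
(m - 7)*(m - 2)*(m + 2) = m^3 - 7*m^2 - 4*m + 28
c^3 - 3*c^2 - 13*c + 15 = (c - 5)*(c - 1)*(c + 3)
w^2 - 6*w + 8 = (w - 4)*(w - 2)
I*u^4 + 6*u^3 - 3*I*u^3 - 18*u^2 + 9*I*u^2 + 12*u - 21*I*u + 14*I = (u - 2)*(u - 7*I)*(u + I)*(I*u - I)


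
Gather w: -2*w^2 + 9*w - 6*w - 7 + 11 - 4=-2*w^2 + 3*w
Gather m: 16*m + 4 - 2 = 16*m + 2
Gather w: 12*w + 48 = 12*w + 48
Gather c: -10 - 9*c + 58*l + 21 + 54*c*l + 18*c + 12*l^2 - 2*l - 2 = c*(54*l + 9) + 12*l^2 + 56*l + 9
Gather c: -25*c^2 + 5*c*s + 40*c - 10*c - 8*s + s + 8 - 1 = -25*c^2 + c*(5*s + 30) - 7*s + 7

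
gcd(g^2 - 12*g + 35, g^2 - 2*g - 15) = g - 5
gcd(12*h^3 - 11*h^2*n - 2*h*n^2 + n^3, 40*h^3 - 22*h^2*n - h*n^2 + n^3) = 4*h - n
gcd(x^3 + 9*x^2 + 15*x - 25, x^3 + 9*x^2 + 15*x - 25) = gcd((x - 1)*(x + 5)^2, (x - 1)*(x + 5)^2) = x^3 + 9*x^2 + 15*x - 25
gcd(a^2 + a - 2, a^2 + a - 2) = a^2 + a - 2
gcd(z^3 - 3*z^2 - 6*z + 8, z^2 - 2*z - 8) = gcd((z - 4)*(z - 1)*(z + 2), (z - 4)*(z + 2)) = z^2 - 2*z - 8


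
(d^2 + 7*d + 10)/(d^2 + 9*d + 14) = (d + 5)/(d + 7)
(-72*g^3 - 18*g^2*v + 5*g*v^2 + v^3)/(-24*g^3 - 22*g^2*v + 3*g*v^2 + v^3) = (3*g + v)/(g + v)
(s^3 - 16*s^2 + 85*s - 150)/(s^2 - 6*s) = s - 10 + 25/s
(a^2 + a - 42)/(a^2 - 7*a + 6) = (a + 7)/(a - 1)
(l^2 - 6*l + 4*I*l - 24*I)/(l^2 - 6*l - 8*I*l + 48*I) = (l + 4*I)/(l - 8*I)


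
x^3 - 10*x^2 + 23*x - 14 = (x - 7)*(x - 2)*(x - 1)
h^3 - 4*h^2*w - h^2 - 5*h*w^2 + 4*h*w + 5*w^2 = (h - 1)*(h - 5*w)*(h + w)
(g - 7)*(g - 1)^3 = g^4 - 10*g^3 + 24*g^2 - 22*g + 7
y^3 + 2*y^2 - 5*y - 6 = (y - 2)*(y + 1)*(y + 3)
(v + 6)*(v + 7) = v^2 + 13*v + 42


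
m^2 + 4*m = m*(m + 4)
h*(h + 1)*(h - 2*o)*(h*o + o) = h^4*o - 2*h^3*o^2 + 2*h^3*o - 4*h^2*o^2 + h^2*o - 2*h*o^2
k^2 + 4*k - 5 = (k - 1)*(k + 5)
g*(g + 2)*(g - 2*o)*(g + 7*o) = g^4 + 5*g^3*o + 2*g^3 - 14*g^2*o^2 + 10*g^2*o - 28*g*o^2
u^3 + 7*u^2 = u^2*(u + 7)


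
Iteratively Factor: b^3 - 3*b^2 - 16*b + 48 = (b - 4)*(b^2 + b - 12) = (b - 4)*(b + 4)*(b - 3)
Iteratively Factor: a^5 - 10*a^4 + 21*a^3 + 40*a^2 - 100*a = (a - 5)*(a^4 - 5*a^3 - 4*a^2 + 20*a) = a*(a - 5)*(a^3 - 5*a^2 - 4*a + 20) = a*(a - 5)*(a - 2)*(a^2 - 3*a - 10) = a*(a - 5)^2*(a - 2)*(a + 2)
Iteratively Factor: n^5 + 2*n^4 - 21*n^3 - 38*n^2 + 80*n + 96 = (n - 2)*(n^4 + 4*n^3 - 13*n^2 - 64*n - 48) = (n - 2)*(n + 1)*(n^3 + 3*n^2 - 16*n - 48) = (n - 2)*(n + 1)*(n + 4)*(n^2 - n - 12) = (n - 4)*(n - 2)*(n + 1)*(n + 4)*(n + 3)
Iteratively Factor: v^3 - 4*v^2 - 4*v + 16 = (v - 4)*(v^2 - 4) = (v - 4)*(v + 2)*(v - 2)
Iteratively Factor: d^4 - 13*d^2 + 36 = (d + 3)*(d^3 - 3*d^2 - 4*d + 12) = (d - 2)*(d + 3)*(d^2 - d - 6) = (d - 2)*(d + 2)*(d + 3)*(d - 3)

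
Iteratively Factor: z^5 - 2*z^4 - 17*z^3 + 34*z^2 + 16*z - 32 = (z + 4)*(z^4 - 6*z^3 + 7*z^2 + 6*z - 8) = (z - 1)*(z + 4)*(z^3 - 5*z^2 + 2*z + 8) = (z - 4)*(z - 1)*(z + 4)*(z^2 - z - 2) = (z - 4)*(z - 1)*(z + 1)*(z + 4)*(z - 2)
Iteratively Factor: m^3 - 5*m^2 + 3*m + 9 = (m - 3)*(m^2 - 2*m - 3) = (m - 3)*(m + 1)*(m - 3)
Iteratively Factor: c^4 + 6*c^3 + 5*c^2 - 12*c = (c)*(c^3 + 6*c^2 + 5*c - 12) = c*(c + 4)*(c^2 + 2*c - 3) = c*(c + 3)*(c + 4)*(c - 1)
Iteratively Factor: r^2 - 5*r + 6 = (r - 2)*(r - 3)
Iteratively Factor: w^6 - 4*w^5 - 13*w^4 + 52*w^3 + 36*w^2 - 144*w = (w - 3)*(w^5 - w^4 - 16*w^3 + 4*w^2 + 48*w) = w*(w - 3)*(w^4 - w^3 - 16*w^2 + 4*w + 48) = w*(w - 4)*(w - 3)*(w^3 + 3*w^2 - 4*w - 12) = w*(w - 4)*(w - 3)*(w + 3)*(w^2 - 4) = w*(w - 4)*(w - 3)*(w + 2)*(w + 3)*(w - 2)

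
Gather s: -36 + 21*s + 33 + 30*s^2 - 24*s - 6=30*s^2 - 3*s - 9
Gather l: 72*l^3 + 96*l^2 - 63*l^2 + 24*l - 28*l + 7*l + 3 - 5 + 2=72*l^3 + 33*l^2 + 3*l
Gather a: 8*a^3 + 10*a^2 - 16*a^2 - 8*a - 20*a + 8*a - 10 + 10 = 8*a^3 - 6*a^2 - 20*a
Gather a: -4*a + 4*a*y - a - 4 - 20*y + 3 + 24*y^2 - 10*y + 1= a*(4*y - 5) + 24*y^2 - 30*y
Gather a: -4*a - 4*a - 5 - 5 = -8*a - 10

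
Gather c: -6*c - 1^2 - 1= -6*c - 2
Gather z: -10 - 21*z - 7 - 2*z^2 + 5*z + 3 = -2*z^2 - 16*z - 14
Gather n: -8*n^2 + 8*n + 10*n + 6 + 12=-8*n^2 + 18*n + 18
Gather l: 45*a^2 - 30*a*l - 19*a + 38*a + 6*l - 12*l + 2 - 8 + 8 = 45*a^2 + 19*a + l*(-30*a - 6) + 2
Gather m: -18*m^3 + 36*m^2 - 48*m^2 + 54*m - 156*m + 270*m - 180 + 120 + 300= -18*m^3 - 12*m^2 + 168*m + 240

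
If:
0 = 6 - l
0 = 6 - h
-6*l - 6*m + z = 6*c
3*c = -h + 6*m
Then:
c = z/9 - 14/3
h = 6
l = 6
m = z/18 - 4/3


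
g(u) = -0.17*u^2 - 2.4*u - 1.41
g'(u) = -0.34*u - 2.4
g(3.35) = -11.36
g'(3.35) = -3.54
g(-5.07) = 6.39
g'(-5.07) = -0.68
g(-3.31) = 4.67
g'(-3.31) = -1.27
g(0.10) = -1.65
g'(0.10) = -2.43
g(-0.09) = -1.20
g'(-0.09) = -2.37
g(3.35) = -11.36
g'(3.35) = -3.54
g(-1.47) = 1.75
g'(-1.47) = -1.90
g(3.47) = -11.78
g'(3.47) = -3.58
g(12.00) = -54.69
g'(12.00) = -6.48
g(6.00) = -21.93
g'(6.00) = -4.44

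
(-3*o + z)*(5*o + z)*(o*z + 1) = -15*o^3*z + 2*o^2*z^2 - 15*o^2 + o*z^3 + 2*o*z + z^2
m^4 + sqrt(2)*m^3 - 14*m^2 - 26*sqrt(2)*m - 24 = (m - 3*sqrt(2))*(m + sqrt(2))^2*(m + 2*sqrt(2))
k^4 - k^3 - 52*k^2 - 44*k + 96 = (k - 8)*(k - 1)*(k + 2)*(k + 6)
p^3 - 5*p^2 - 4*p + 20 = (p - 5)*(p - 2)*(p + 2)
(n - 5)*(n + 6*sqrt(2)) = n^2 - 5*n + 6*sqrt(2)*n - 30*sqrt(2)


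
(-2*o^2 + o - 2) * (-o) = 2*o^3 - o^2 + 2*o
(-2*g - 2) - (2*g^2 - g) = -2*g^2 - g - 2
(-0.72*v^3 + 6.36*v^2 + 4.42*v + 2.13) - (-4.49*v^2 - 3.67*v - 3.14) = -0.72*v^3 + 10.85*v^2 + 8.09*v + 5.27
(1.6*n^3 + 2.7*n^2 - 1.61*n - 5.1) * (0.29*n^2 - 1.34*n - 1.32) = 0.464*n^5 - 1.361*n^4 - 6.1969*n^3 - 2.8856*n^2 + 8.9592*n + 6.732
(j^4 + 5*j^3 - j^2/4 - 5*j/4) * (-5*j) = -5*j^5 - 25*j^4 + 5*j^3/4 + 25*j^2/4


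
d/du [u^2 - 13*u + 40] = 2*u - 13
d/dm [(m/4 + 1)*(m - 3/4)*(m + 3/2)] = 3*m^2/4 + 19*m/8 + 15/32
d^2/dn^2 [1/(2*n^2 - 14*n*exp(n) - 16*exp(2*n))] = ((-n^2 + 7*n*exp(n) + 8*exp(2*n))*(7*n*exp(n) + 32*exp(2*n) + 14*exp(n) - 2)/2 - (7*n*exp(n) - 2*n + 16*exp(2*n) + 7*exp(n))^2)/(-n^2 + 7*n*exp(n) + 8*exp(2*n))^3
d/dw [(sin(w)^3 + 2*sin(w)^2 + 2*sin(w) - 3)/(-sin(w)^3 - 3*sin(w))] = (2*sin(w)^2 - 2*sin(w) - 15 - 9/sin(w)^2)*cos(w)/(sin(w)^2 + 3)^2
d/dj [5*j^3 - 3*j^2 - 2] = 3*j*(5*j - 2)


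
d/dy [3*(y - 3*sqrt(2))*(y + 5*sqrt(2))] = 6*y + 6*sqrt(2)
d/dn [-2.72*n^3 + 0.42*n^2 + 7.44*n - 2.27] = -8.16*n^2 + 0.84*n + 7.44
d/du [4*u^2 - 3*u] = 8*u - 3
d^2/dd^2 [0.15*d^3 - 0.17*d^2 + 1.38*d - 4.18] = 0.9*d - 0.34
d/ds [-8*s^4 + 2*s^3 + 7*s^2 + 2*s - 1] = -32*s^3 + 6*s^2 + 14*s + 2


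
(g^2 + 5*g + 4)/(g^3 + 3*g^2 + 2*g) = (g + 4)/(g*(g + 2))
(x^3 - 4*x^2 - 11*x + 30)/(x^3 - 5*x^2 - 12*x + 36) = (x - 5)/(x - 6)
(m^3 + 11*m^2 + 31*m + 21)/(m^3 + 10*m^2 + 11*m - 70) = (m^2 + 4*m + 3)/(m^2 + 3*m - 10)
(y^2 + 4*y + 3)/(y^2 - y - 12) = (y + 1)/(y - 4)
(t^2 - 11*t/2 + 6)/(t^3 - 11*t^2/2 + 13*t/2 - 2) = (2*t - 3)/(2*t^2 - 3*t + 1)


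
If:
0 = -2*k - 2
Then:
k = -1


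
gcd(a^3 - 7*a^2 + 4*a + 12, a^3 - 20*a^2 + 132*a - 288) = a - 6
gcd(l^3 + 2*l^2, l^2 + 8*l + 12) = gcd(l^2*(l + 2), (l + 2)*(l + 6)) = l + 2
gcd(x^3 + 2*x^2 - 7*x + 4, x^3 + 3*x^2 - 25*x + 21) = x - 1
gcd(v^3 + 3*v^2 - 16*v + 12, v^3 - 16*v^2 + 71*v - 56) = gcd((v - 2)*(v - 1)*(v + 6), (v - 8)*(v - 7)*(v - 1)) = v - 1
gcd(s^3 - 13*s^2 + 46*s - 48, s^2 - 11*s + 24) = s^2 - 11*s + 24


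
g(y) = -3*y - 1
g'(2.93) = -3.00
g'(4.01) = -3.00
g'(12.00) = -3.00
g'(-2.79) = -3.00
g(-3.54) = 9.62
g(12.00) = -37.00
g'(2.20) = -3.00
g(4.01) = -13.03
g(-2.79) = 7.37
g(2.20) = -7.60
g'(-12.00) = -3.00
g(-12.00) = 35.00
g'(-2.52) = -3.00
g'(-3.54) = -3.00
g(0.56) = -2.68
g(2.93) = -9.79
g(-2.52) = 6.56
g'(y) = -3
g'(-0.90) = -3.00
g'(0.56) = -3.00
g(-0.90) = 1.70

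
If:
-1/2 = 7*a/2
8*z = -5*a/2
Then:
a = -1/7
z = 5/112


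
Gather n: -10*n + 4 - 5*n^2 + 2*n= -5*n^2 - 8*n + 4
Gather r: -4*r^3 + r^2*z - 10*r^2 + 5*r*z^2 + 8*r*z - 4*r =-4*r^3 + r^2*(z - 10) + r*(5*z^2 + 8*z - 4)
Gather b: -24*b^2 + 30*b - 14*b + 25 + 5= -24*b^2 + 16*b + 30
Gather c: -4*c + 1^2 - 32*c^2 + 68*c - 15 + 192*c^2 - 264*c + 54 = 160*c^2 - 200*c + 40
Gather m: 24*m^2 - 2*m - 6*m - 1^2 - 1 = 24*m^2 - 8*m - 2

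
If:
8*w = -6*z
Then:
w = -3*z/4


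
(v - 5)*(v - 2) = v^2 - 7*v + 10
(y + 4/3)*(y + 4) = y^2 + 16*y/3 + 16/3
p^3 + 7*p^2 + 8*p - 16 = (p - 1)*(p + 4)^2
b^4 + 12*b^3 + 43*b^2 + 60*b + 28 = (b + 1)*(b + 2)^2*(b + 7)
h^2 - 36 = (h - 6)*(h + 6)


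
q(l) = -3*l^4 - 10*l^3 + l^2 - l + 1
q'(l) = -12*l^3 - 30*l^2 + 2*l - 1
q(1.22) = -23.54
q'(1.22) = -65.00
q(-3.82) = -61.97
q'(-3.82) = 222.50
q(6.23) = -6903.78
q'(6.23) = -4054.58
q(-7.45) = -5042.69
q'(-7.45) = 3280.95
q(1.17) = -20.44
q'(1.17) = -58.95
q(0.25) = 0.64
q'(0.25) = -2.56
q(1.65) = -65.08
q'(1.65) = -133.28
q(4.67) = -2427.22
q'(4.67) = -1868.10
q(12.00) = -79355.00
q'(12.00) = -25033.00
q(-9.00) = -12302.00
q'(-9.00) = 6299.00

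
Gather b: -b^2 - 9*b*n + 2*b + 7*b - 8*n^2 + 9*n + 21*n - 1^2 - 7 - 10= -b^2 + b*(9 - 9*n) - 8*n^2 + 30*n - 18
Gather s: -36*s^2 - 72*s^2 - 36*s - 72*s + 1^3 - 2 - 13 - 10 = -108*s^2 - 108*s - 24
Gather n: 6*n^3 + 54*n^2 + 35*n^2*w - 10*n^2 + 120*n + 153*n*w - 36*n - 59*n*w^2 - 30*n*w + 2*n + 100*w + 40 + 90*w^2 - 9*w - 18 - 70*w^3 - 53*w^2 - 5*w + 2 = 6*n^3 + n^2*(35*w + 44) + n*(-59*w^2 + 123*w + 86) - 70*w^3 + 37*w^2 + 86*w + 24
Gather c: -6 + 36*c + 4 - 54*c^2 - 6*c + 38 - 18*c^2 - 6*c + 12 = -72*c^2 + 24*c + 48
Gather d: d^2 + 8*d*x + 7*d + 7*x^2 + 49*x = d^2 + d*(8*x + 7) + 7*x^2 + 49*x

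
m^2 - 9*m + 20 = (m - 5)*(m - 4)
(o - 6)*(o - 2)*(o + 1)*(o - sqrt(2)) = o^4 - 7*o^3 - sqrt(2)*o^3 + 4*o^2 + 7*sqrt(2)*o^2 - 4*sqrt(2)*o + 12*o - 12*sqrt(2)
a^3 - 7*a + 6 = (a - 2)*(a - 1)*(a + 3)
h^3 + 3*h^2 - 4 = (h - 1)*(h + 2)^2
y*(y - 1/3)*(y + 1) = y^3 + 2*y^2/3 - y/3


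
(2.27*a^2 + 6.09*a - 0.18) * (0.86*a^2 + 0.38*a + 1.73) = 1.9522*a^4 + 6.1*a^3 + 6.0865*a^2 + 10.4673*a - 0.3114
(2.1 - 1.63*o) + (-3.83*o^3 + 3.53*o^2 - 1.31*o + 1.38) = -3.83*o^3 + 3.53*o^2 - 2.94*o + 3.48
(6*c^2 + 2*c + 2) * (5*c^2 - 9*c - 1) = 30*c^4 - 44*c^3 - 14*c^2 - 20*c - 2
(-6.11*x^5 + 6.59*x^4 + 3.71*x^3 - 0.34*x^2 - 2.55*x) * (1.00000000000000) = -6.11*x^5 + 6.59*x^4 + 3.71*x^3 - 0.34*x^2 - 2.55*x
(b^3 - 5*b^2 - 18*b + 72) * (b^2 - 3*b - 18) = b^5 - 8*b^4 - 21*b^3 + 216*b^2 + 108*b - 1296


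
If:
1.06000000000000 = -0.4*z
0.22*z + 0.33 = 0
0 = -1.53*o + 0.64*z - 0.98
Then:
No Solution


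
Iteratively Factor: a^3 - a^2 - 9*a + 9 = (a - 3)*(a^2 + 2*a - 3) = (a - 3)*(a - 1)*(a + 3)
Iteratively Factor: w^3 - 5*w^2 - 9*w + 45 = (w + 3)*(w^2 - 8*w + 15) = (w - 3)*(w + 3)*(w - 5)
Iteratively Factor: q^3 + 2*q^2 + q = (q)*(q^2 + 2*q + 1) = q*(q + 1)*(q + 1)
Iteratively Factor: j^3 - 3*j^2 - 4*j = (j - 4)*(j^2 + j) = j*(j - 4)*(j + 1)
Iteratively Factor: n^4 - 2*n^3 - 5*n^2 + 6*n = (n)*(n^3 - 2*n^2 - 5*n + 6) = n*(n + 2)*(n^2 - 4*n + 3) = n*(n - 1)*(n + 2)*(n - 3)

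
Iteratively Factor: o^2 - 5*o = (o)*(o - 5)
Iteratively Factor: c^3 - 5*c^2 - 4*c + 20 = (c - 2)*(c^2 - 3*c - 10) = (c - 5)*(c - 2)*(c + 2)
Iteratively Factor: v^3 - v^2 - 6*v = (v - 3)*(v^2 + 2*v) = v*(v - 3)*(v + 2)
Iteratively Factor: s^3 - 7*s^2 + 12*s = (s - 4)*(s^2 - 3*s) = s*(s - 4)*(s - 3)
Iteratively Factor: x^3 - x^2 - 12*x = (x - 4)*(x^2 + 3*x) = x*(x - 4)*(x + 3)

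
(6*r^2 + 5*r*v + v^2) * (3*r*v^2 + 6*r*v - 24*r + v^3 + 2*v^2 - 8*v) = 18*r^3*v^2 + 36*r^3*v - 144*r^3 + 21*r^2*v^3 + 42*r^2*v^2 - 168*r^2*v + 8*r*v^4 + 16*r*v^3 - 64*r*v^2 + v^5 + 2*v^4 - 8*v^3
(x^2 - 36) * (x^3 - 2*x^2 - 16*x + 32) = x^5 - 2*x^4 - 52*x^3 + 104*x^2 + 576*x - 1152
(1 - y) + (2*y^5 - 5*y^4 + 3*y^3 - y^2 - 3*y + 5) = 2*y^5 - 5*y^4 + 3*y^3 - y^2 - 4*y + 6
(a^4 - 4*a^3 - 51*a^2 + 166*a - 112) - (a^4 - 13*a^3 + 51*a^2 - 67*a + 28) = 9*a^3 - 102*a^2 + 233*a - 140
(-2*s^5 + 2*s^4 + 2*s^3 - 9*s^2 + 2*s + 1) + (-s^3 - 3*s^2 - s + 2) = -2*s^5 + 2*s^4 + s^3 - 12*s^2 + s + 3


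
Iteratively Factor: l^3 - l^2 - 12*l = (l)*(l^2 - l - 12) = l*(l + 3)*(l - 4)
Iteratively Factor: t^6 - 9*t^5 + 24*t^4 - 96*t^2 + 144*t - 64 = (t - 4)*(t^5 - 5*t^4 + 4*t^3 + 16*t^2 - 32*t + 16) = (t - 4)*(t - 2)*(t^4 - 3*t^3 - 2*t^2 + 12*t - 8) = (t - 4)*(t - 2)^2*(t^3 - t^2 - 4*t + 4) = (t - 4)*(t - 2)^3*(t^2 + t - 2) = (t - 4)*(t - 2)^3*(t + 2)*(t - 1)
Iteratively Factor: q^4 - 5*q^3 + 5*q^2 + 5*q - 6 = (q - 3)*(q^3 - 2*q^2 - q + 2) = (q - 3)*(q - 1)*(q^2 - q - 2) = (q - 3)*(q - 1)*(q + 1)*(q - 2)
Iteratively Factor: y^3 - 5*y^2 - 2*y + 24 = (y + 2)*(y^2 - 7*y + 12) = (y - 3)*(y + 2)*(y - 4)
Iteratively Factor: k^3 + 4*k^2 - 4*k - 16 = (k - 2)*(k^2 + 6*k + 8) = (k - 2)*(k + 2)*(k + 4)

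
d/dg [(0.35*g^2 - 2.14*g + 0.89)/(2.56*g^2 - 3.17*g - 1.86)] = (4.3689*g^2 - 5.8588*g + 6.8017)/(6.5536*g^4 - 16.2304*g^3 + 0.525699999999999*g^2 + 11.7924*g + 3.4596)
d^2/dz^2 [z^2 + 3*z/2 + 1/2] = 2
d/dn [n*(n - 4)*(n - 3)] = 3*n^2 - 14*n + 12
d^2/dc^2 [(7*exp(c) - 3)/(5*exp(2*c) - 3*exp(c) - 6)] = (175*exp(4*c) - 195*exp(3*c) + 1395*exp(2*c) - 513*exp(c) + 306)*exp(c)/(125*exp(6*c) - 225*exp(5*c) - 315*exp(4*c) + 513*exp(3*c) + 378*exp(2*c) - 324*exp(c) - 216)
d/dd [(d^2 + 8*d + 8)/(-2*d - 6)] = (-d^2 - 6*d - 16)/(2*(d^2 + 6*d + 9))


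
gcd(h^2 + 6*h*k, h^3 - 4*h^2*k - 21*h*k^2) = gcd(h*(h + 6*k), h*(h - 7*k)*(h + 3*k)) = h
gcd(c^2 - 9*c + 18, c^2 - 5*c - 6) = c - 6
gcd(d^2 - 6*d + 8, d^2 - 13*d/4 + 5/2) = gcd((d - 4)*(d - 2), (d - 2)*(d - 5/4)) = d - 2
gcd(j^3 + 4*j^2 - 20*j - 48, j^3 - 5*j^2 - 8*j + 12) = j + 2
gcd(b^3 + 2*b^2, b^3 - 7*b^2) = b^2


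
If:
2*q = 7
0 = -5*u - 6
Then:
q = 7/2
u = -6/5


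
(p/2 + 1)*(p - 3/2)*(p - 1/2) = p^3/2 - 13*p/8 + 3/4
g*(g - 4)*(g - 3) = g^3 - 7*g^2 + 12*g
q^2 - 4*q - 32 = (q - 8)*(q + 4)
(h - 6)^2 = h^2 - 12*h + 36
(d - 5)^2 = d^2 - 10*d + 25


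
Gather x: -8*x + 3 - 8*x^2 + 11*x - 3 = -8*x^2 + 3*x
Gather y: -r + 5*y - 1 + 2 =-r + 5*y + 1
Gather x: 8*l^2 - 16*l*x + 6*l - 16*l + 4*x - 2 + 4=8*l^2 - 10*l + x*(4 - 16*l) + 2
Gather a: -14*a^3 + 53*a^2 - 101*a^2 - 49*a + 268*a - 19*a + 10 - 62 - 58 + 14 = -14*a^3 - 48*a^2 + 200*a - 96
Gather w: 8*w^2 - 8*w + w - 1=8*w^2 - 7*w - 1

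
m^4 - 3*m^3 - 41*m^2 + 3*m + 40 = (m - 8)*(m - 1)*(m + 1)*(m + 5)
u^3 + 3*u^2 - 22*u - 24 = (u - 4)*(u + 1)*(u + 6)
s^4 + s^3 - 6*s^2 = s^2*(s - 2)*(s + 3)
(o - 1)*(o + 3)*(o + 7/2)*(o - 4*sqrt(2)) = o^4 - 4*sqrt(2)*o^3 + 11*o^3/2 - 22*sqrt(2)*o^2 + 4*o^2 - 16*sqrt(2)*o - 21*o/2 + 42*sqrt(2)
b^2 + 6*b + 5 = (b + 1)*(b + 5)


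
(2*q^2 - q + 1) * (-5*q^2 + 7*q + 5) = -10*q^4 + 19*q^3 - 2*q^2 + 2*q + 5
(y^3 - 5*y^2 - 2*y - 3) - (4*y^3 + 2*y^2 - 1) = -3*y^3 - 7*y^2 - 2*y - 2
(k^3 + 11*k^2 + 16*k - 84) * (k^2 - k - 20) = k^5 + 10*k^4 - 15*k^3 - 320*k^2 - 236*k + 1680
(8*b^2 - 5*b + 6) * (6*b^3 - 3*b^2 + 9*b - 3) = 48*b^5 - 54*b^4 + 123*b^3 - 87*b^2 + 69*b - 18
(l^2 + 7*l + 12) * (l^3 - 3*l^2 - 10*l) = l^5 + 4*l^4 - 19*l^3 - 106*l^2 - 120*l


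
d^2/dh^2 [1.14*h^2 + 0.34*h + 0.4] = 2.28000000000000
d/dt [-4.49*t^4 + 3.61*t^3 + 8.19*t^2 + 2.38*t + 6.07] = -17.96*t^3 + 10.83*t^2 + 16.38*t + 2.38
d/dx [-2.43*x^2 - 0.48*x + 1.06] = -4.86*x - 0.48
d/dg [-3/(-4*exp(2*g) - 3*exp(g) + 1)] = (-24*exp(g) - 9)*exp(g)/(4*exp(2*g) + 3*exp(g) - 1)^2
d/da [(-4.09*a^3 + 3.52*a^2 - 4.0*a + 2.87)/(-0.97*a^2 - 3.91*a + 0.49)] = (3.9673*a^4 + 31.9838*a^3 - 23.6555*a^2 + 9.0174*a + 9.2617)/(0.9409*a^4 + 7.5854*a^3 + 14.3375*a^2 - 3.8318*a + 0.2401)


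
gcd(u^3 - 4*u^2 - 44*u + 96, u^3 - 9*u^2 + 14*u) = u - 2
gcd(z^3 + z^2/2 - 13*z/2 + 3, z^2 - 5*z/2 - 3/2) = 1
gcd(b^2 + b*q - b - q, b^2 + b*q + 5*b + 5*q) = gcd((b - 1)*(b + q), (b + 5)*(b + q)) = b + q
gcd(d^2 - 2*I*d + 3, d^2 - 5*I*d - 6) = d - 3*I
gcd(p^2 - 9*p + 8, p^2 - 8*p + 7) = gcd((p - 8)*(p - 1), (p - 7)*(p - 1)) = p - 1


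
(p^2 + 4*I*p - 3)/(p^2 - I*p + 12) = (p + I)/(p - 4*I)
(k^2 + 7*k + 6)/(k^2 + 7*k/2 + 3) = 2*(k^2 + 7*k + 6)/(2*k^2 + 7*k + 6)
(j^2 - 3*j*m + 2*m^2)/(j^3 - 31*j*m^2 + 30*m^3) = (j - 2*m)/(j^2 + j*m - 30*m^2)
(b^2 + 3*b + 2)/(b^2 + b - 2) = (b + 1)/(b - 1)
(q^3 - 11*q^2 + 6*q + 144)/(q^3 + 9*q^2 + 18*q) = (q^2 - 14*q + 48)/(q*(q + 6))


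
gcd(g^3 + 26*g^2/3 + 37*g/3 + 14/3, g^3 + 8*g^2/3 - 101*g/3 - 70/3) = g^2 + 23*g/3 + 14/3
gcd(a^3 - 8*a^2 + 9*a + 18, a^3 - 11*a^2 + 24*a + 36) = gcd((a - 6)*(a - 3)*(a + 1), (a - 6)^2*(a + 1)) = a^2 - 5*a - 6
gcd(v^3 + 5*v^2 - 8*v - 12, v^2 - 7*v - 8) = v + 1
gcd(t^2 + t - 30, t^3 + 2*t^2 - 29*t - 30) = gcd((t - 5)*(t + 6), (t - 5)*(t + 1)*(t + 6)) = t^2 + t - 30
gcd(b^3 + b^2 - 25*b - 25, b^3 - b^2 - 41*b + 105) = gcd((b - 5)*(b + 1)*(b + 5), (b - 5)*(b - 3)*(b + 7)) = b - 5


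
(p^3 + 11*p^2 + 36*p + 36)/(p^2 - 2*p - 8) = (p^2 + 9*p + 18)/(p - 4)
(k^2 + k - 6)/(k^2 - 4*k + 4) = (k + 3)/(k - 2)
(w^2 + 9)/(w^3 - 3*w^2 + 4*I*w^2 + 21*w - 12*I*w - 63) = (w + 3*I)/(w^2 + w*(-3 + 7*I) - 21*I)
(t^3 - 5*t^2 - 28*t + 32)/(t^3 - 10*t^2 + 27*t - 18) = (t^2 - 4*t - 32)/(t^2 - 9*t + 18)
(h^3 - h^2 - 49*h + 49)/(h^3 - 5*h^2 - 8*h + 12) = (h^2 - 49)/(h^2 - 4*h - 12)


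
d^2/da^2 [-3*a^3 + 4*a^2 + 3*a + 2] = 8 - 18*a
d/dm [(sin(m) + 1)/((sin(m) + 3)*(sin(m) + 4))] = (-2*sin(m) + cos(m)^2 + 4)*cos(m)/((sin(m) + 3)^2*(sin(m) + 4)^2)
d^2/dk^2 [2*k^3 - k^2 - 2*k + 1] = 12*k - 2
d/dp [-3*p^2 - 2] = -6*p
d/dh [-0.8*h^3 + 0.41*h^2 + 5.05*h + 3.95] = -2.4*h^2 + 0.82*h + 5.05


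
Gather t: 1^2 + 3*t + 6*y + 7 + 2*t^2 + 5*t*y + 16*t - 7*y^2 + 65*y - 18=2*t^2 + t*(5*y + 19) - 7*y^2 + 71*y - 10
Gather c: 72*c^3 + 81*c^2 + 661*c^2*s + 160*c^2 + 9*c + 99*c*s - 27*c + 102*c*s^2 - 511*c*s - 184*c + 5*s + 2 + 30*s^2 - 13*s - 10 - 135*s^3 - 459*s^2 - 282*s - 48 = 72*c^3 + c^2*(661*s + 241) + c*(102*s^2 - 412*s - 202) - 135*s^3 - 429*s^2 - 290*s - 56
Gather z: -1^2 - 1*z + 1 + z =0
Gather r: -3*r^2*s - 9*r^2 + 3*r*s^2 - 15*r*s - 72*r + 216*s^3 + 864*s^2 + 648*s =r^2*(-3*s - 9) + r*(3*s^2 - 15*s - 72) + 216*s^3 + 864*s^2 + 648*s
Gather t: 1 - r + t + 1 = -r + t + 2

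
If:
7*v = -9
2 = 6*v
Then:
No Solution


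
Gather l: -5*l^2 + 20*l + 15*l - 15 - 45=-5*l^2 + 35*l - 60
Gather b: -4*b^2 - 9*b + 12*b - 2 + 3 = -4*b^2 + 3*b + 1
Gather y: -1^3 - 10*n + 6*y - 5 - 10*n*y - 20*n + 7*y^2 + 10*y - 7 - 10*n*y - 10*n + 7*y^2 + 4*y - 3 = -40*n + 14*y^2 + y*(20 - 20*n) - 16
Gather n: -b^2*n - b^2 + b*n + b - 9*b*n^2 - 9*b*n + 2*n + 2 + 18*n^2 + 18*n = -b^2 + b + n^2*(18 - 9*b) + n*(-b^2 - 8*b + 20) + 2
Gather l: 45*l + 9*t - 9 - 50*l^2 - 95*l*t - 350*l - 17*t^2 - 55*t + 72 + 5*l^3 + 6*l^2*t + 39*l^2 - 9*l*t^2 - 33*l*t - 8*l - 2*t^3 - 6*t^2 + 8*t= 5*l^3 + l^2*(6*t - 11) + l*(-9*t^2 - 128*t - 313) - 2*t^3 - 23*t^2 - 38*t + 63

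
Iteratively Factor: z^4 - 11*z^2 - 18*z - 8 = (z - 4)*(z^3 + 4*z^2 + 5*z + 2) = (z - 4)*(z + 1)*(z^2 + 3*z + 2) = (z - 4)*(z + 1)*(z + 2)*(z + 1)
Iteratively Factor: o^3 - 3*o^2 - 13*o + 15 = (o + 3)*(o^2 - 6*o + 5) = (o - 5)*(o + 3)*(o - 1)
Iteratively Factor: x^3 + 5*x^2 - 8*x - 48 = (x + 4)*(x^2 + x - 12) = (x + 4)^2*(x - 3)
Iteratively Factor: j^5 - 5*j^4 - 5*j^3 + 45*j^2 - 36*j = (j - 3)*(j^4 - 2*j^3 - 11*j^2 + 12*j) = (j - 4)*(j - 3)*(j^3 + 2*j^2 - 3*j) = j*(j - 4)*(j - 3)*(j^2 + 2*j - 3) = j*(j - 4)*(j - 3)*(j - 1)*(j + 3)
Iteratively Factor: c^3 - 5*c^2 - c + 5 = (c + 1)*(c^2 - 6*c + 5) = (c - 5)*(c + 1)*(c - 1)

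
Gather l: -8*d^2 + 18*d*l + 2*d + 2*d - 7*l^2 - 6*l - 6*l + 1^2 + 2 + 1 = -8*d^2 + 4*d - 7*l^2 + l*(18*d - 12) + 4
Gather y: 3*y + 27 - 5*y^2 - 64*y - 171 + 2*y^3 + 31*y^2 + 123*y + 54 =2*y^3 + 26*y^2 + 62*y - 90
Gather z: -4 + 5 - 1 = 0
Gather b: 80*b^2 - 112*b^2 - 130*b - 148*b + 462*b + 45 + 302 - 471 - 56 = -32*b^2 + 184*b - 180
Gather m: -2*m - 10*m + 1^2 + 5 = 6 - 12*m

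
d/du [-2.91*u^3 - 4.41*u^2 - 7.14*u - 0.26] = -8.73*u^2 - 8.82*u - 7.14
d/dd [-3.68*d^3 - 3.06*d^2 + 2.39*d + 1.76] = -11.04*d^2 - 6.12*d + 2.39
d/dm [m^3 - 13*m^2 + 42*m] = 3*m^2 - 26*m + 42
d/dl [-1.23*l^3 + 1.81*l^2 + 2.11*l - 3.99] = -3.69*l^2 + 3.62*l + 2.11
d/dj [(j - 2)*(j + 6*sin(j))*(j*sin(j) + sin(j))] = (j - 2)*(j + 1)*(6*cos(j) + 1)*sin(j) + (j - 2)*(j + 6*sin(j))*(j*cos(j) + sqrt(2)*sin(j + pi/4)) + (j + 1)*(j + 6*sin(j))*sin(j)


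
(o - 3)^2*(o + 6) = o^3 - 27*o + 54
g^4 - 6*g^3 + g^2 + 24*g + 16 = (g - 4)^2*(g + 1)^2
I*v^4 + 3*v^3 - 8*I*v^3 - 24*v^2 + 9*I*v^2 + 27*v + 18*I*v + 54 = (v - 6)*(v - 3)*(v - 3*I)*(I*v + I)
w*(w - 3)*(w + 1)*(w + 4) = w^4 + 2*w^3 - 11*w^2 - 12*w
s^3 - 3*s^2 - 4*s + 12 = (s - 3)*(s - 2)*(s + 2)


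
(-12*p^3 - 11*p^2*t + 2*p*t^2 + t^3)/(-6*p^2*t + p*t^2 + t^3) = (-12*p^3 - 11*p^2*t + 2*p*t^2 + t^3)/(t*(-6*p^2 + p*t + t^2))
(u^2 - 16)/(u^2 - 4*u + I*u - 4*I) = (u + 4)/(u + I)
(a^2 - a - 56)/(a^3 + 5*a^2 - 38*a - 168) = (a - 8)/(a^2 - 2*a - 24)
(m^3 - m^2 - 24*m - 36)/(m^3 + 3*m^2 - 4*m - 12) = (m - 6)/(m - 2)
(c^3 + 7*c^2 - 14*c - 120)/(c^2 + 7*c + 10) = (c^2 + 2*c - 24)/(c + 2)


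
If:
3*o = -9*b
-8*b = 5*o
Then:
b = 0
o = 0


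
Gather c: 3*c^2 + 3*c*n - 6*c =3*c^2 + c*(3*n - 6)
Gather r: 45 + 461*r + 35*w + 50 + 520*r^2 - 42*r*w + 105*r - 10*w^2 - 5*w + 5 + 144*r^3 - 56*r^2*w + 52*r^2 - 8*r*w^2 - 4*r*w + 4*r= 144*r^3 + r^2*(572 - 56*w) + r*(-8*w^2 - 46*w + 570) - 10*w^2 + 30*w + 100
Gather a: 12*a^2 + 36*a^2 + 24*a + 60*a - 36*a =48*a^2 + 48*a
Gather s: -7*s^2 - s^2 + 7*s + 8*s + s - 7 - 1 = -8*s^2 + 16*s - 8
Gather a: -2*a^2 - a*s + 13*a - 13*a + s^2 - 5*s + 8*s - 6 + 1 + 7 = -2*a^2 - a*s + s^2 + 3*s + 2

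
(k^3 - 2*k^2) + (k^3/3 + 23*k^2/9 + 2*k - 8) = 4*k^3/3 + 5*k^2/9 + 2*k - 8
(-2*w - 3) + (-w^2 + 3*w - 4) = -w^2 + w - 7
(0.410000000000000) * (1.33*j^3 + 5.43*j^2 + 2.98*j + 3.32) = 0.5453*j^3 + 2.2263*j^2 + 1.2218*j + 1.3612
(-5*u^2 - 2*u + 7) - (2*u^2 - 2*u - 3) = 10 - 7*u^2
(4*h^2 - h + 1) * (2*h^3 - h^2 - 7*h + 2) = 8*h^5 - 6*h^4 - 25*h^3 + 14*h^2 - 9*h + 2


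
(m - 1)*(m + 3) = m^2 + 2*m - 3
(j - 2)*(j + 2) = j^2 - 4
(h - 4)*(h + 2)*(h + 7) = h^3 + 5*h^2 - 22*h - 56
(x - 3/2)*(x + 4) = x^2 + 5*x/2 - 6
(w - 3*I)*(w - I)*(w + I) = w^3 - 3*I*w^2 + w - 3*I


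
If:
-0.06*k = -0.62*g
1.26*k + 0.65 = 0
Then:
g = -0.05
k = -0.52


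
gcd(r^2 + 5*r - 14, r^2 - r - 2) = r - 2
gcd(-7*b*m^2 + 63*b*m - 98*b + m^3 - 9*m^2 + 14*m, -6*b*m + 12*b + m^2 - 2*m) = m - 2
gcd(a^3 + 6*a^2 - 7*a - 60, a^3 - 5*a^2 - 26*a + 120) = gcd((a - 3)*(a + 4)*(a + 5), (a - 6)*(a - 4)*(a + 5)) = a + 5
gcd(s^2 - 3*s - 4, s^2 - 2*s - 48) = 1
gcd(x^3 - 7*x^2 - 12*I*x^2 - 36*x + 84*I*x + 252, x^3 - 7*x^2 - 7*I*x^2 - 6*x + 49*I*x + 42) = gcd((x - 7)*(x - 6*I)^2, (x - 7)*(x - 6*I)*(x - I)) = x^2 + x*(-7 - 6*I) + 42*I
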